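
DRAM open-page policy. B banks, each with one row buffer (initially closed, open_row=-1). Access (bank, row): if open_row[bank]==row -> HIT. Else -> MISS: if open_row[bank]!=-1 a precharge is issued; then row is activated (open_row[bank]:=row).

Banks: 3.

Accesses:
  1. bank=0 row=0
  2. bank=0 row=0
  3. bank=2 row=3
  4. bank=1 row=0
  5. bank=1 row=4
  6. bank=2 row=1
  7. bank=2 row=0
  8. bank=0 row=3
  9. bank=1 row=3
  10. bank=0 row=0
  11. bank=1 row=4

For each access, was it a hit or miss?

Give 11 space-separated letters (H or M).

Answer: M H M M M M M M M M M

Derivation:
Acc 1: bank0 row0 -> MISS (open row0); precharges=0
Acc 2: bank0 row0 -> HIT
Acc 3: bank2 row3 -> MISS (open row3); precharges=0
Acc 4: bank1 row0 -> MISS (open row0); precharges=0
Acc 5: bank1 row4 -> MISS (open row4); precharges=1
Acc 6: bank2 row1 -> MISS (open row1); precharges=2
Acc 7: bank2 row0 -> MISS (open row0); precharges=3
Acc 8: bank0 row3 -> MISS (open row3); precharges=4
Acc 9: bank1 row3 -> MISS (open row3); precharges=5
Acc 10: bank0 row0 -> MISS (open row0); precharges=6
Acc 11: bank1 row4 -> MISS (open row4); precharges=7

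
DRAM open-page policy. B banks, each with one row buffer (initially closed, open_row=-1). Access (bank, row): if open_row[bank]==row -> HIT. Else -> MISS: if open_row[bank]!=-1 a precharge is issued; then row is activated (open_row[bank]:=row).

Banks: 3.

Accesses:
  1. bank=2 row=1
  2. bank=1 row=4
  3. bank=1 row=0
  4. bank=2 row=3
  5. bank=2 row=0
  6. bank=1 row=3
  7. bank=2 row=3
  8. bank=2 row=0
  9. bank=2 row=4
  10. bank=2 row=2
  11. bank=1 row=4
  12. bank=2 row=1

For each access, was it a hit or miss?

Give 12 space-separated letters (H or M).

Acc 1: bank2 row1 -> MISS (open row1); precharges=0
Acc 2: bank1 row4 -> MISS (open row4); precharges=0
Acc 3: bank1 row0 -> MISS (open row0); precharges=1
Acc 4: bank2 row3 -> MISS (open row3); precharges=2
Acc 5: bank2 row0 -> MISS (open row0); precharges=3
Acc 6: bank1 row3 -> MISS (open row3); precharges=4
Acc 7: bank2 row3 -> MISS (open row3); precharges=5
Acc 8: bank2 row0 -> MISS (open row0); precharges=6
Acc 9: bank2 row4 -> MISS (open row4); precharges=7
Acc 10: bank2 row2 -> MISS (open row2); precharges=8
Acc 11: bank1 row4 -> MISS (open row4); precharges=9
Acc 12: bank2 row1 -> MISS (open row1); precharges=10

Answer: M M M M M M M M M M M M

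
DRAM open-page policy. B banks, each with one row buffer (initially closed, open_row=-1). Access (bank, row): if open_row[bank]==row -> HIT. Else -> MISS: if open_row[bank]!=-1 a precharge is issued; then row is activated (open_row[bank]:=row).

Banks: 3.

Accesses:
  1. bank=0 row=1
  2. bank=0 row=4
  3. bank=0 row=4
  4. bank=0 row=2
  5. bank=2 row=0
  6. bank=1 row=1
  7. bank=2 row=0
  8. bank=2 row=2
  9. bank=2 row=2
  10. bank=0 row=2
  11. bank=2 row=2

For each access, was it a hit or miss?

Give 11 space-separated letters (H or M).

Answer: M M H M M M H M H H H

Derivation:
Acc 1: bank0 row1 -> MISS (open row1); precharges=0
Acc 2: bank0 row4 -> MISS (open row4); precharges=1
Acc 3: bank0 row4 -> HIT
Acc 4: bank0 row2 -> MISS (open row2); precharges=2
Acc 5: bank2 row0 -> MISS (open row0); precharges=2
Acc 6: bank1 row1 -> MISS (open row1); precharges=2
Acc 7: bank2 row0 -> HIT
Acc 8: bank2 row2 -> MISS (open row2); precharges=3
Acc 9: bank2 row2 -> HIT
Acc 10: bank0 row2 -> HIT
Acc 11: bank2 row2 -> HIT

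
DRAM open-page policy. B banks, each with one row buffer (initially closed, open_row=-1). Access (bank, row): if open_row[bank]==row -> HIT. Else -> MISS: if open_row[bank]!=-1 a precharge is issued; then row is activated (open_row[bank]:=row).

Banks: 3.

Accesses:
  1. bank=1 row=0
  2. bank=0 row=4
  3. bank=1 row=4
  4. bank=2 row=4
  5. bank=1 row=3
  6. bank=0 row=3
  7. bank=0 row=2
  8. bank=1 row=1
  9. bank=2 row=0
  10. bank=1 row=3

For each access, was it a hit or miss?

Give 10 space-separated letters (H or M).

Acc 1: bank1 row0 -> MISS (open row0); precharges=0
Acc 2: bank0 row4 -> MISS (open row4); precharges=0
Acc 3: bank1 row4 -> MISS (open row4); precharges=1
Acc 4: bank2 row4 -> MISS (open row4); precharges=1
Acc 5: bank1 row3 -> MISS (open row3); precharges=2
Acc 6: bank0 row3 -> MISS (open row3); precharges=3
Acc 7: bank0 row2 -> MISS (open row2); precharges=4
Acc 8: bank1 row1 -> MISS (open row1); precharges=5
Acc 9: bank2 row0 -> MISS (open row0); precharges=6
Acc 10: bank1 row3 -> MISS (open row3); precharges=7

Answer: M M M M M M M M M M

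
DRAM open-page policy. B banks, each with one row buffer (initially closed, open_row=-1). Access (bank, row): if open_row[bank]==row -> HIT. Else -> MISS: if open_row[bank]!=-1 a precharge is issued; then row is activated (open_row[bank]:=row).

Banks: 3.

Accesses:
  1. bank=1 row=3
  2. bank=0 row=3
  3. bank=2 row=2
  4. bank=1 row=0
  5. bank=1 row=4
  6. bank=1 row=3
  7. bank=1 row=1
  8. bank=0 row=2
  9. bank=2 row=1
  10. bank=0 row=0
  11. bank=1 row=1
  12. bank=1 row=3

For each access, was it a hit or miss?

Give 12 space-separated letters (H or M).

Acc 1: bank1 row3 -> MISS (open row3); precharges=0
Acc 2: bank0 row3 -> MISS (open row3); precharges=0
Acc 3: bank2 row2 -> MISS (open row2); precharges=0
Acc 4: bank1 row0 -> MISS (open row0); precharges=1
Acc 5: bank1 row4 -> MISS (open row4); precharges=2
Acc 6: bank1 row3 -> MISS (open row3); precharges=3
Acc 7: bank1 row1 -> MISS (open row1); precharges=4
Acc 8: bank0 row2 -> MISS (open row2); precharges=5
Acc 9: bank2 row1 -> MISS (open row1); precharges=6
Acc 10: bank0 row0 -> MISS (open row0); precharges=7
Acc 11: bank1 row1 -> HIT
Acc 12: bank1 row3 -> MISS (open row3); precharges=8

Answer: M M M M M M M M M M H M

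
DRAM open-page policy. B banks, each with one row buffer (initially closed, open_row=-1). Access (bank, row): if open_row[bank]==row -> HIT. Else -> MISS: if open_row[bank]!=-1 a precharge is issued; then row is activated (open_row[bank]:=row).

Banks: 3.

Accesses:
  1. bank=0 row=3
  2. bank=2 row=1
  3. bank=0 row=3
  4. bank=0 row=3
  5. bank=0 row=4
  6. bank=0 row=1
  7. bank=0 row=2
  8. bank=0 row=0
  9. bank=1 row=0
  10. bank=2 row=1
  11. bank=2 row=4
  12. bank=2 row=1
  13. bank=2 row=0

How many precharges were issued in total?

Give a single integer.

Answer: 7

Derivation:
Acc 1: bank0 row3 -> MISS (open row3); precharges=0
Acc 2: bank2 row1 -> MISS (open row1); precharges=0
Acc 3: bank0 row3 -> HIT
Acc 4: bank0 row3 -> HIT
Acc 5: bank0 row4 -> MISS (open row4); precharges=1
Acc 6: bank0 row1 -> MISS (open row1); precharges=2
Acc 7: bank0 row2 -> MISS (open row2); precharges=3
Acc 8: bank0 row0 -> MISS (open row0); precharges=4
Acc 9: bank1 row0 -> MISS (open row0); precharges=4
Acc 10: bank2 row1 -> HIT
Acc 11: bank2 row4 -> MISS (open row4); precharges=5
Acc 12: bank2 row1 -> MISS (open row1); precharges=6
Acc 13: bank2 row0 -> MISS (open row0); precharges=7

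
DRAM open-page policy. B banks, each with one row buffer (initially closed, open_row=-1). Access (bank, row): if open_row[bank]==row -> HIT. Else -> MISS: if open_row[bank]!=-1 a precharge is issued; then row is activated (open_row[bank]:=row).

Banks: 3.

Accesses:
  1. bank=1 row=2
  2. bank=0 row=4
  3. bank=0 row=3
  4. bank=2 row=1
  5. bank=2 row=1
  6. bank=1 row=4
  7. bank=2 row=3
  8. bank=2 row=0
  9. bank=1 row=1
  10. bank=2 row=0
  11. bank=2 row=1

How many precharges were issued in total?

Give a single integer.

Answer: 6

Derivation:
Acc 1: bank1 row2 -> MISS (open row2); precharges=0
Acc 2: bank0 row4 -> MISS (open row4); precharges=0
Acc 3: bank0 row3 -> MISS (open row3); precharges=1
Acc 4: bank2 row1 -> MISS (open row1); precharges=1
Acc 5: bank2 row1 -> HIT
Acc 6: bank1 row4 -> MISS (open row4); precharges=2
Acc 7: bank2 row3 -> MISS (open row3); precharges=3
Acc 8: bank2 row0 -> MISS (open row0); precharges=4
Acc 9: bank1 row1 -> MISS (open row1); precharges=5
Acc 10: bank2 row0 -> HIT
Acc 11: bank2 row1 -> MISS (open row1); precharges=6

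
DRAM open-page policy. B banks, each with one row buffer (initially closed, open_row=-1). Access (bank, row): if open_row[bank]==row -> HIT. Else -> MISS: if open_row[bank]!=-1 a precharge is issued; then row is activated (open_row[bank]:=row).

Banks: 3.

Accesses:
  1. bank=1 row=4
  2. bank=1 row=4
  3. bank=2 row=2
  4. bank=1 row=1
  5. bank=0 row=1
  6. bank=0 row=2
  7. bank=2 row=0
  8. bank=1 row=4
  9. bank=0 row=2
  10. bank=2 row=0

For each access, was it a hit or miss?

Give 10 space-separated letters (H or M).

Acc 1: bank1 row4 -> MISS (open row4); precharges=0
Acc 2: bank1 row4 -> HIT
Acc 3: bank2 row2 -> MISS (open row2); precharges=0
Acc 4: bank1 row1 -> MISS (open row1); precharges=1
Acc 5: bank0 row1 -> MISS (open row1); precharges=1
Acc 6: bank0 row2 -> MISS (open row2); precharges=2
Acc 7: bank2 row0 -> MISS (open row0); precharges=3
Acc 8: bank1 row4 -> MISS (open row4); precharges=4
Acc 9: bank0 row2 -> HIT
Acc 10: bank2 row0 -> HIT

Answer: M H M M M M M M H H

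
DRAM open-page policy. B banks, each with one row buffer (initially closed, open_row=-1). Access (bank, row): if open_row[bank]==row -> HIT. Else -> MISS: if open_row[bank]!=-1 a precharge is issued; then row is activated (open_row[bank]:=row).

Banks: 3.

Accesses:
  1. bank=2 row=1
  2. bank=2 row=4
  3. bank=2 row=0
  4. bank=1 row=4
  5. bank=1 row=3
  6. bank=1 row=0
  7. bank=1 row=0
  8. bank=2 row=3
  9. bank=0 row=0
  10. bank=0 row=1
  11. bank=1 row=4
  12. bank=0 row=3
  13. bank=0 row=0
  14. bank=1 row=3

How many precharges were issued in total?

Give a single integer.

Acc 1: bank2 row1 -> MISS (open row1); precharges=0
Acc 2: bank2 row4 -> MISS (open row4); precharges=1
Acc 3: bank2 row0 -> MISS (open row0); precharges=2
Acc 4: bank1 row4 -> MISS (open row4); precharges=2
Acc 5: bank1 row3 -> MISS (open row3); precharges=3
Acc 6: bank1 row0 -> MISS (open row0); precharges=4
Acc 7: bank1 row0 -> HIT
Acc 8: bank2 row3 -> MISS (open row3); precharges=5
Acc 9: bank0 row0 -> MISS (open row0); precharges=5
Acc 10: bank0 row1 -> MISS (open row1); precharges=6
Acc 11: bank1 row4 -> MISS (open row4); precharges=7
Acc 12: bank0 row3 -> MISS (open row3); precharges=8
Acc 13: bank0 row0 -> MISS (open row0); precharges=9
Acc 14: bank1 row3 -> MISS (open row3); precharges=10

Answer: 10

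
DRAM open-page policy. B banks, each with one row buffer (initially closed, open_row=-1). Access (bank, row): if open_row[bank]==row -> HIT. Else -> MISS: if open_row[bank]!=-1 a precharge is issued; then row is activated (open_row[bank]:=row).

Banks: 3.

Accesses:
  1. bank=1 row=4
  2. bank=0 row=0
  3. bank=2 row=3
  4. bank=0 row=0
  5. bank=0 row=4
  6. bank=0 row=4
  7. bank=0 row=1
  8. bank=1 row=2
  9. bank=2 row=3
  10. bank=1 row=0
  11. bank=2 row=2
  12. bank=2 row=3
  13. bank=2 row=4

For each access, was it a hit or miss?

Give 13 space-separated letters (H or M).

Acc 1: bank1 row4 -> MISS (open row4); precharges=0
Acc 2: bank0 row0 -> MISS (open row0); precharges=0
Acc 3: bank2 row3 -> MISS (open row3); precharges=0
Acc 4: bank0 row0 -> HIT
Acc 5: bank0 row4 -> MISS (open row4); precharges=1
Acc 6: bank0 row4 -> HIT
Acc 7: bank0 row1 -> MISS (open row1); precharges=2
Acc 8: bank1 row2 -> MISS (open row2); precharges=3
Acc 9: bank2 row3 -> HIT
Acc 10: bank1 row0 -> MISS (open row0); precharges=4
Acc 11: bank2 row2 -> MISS (open row2); precharges=5
Acc 12: bank2 row3 -> MISS (open row3); precharges=6
Acc 13: bank2 row4 -> MISS (open row4); precharges=7

Answer: M M M H M H M M H M M M M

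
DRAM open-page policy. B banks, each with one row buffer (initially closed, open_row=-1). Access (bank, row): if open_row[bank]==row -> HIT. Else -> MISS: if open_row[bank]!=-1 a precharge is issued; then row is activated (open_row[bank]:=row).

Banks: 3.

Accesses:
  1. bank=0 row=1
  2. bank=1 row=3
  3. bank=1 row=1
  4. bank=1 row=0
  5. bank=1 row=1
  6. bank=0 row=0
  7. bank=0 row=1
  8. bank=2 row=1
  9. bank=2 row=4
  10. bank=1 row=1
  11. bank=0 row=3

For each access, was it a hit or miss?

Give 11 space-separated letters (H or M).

Answer: M M M M M M M M M H M

Derivation:
Acc 1: bank0 row1 -> MISS (open row1); precharges=0
Acc 2: bank1 row3 -> MISS (open row3); precharges=0
Acc 3: bank1 row1 -> MISS (open row1); precharges=1
Acc 4: bank1 row0 -> MISS (open row0); precharges=2
Acc 5: bank1 row1 -> MISS (open row1); precharges=3
Acc 6: bank0 row0 -> MISS (open row0); precharges=4
Acc 7: bank0 row1 -> MISS (open row1); precharges=5
Acc 8: bank2 row1 -> MISS (open row1); precharges=5
Acc 9: bank2 row4 -> MISS (open row4); precharges=6
Acc 10: bank1 row1 -> HIT
Acc 11: bank0 row3 -> MISS (open row3); precharges=7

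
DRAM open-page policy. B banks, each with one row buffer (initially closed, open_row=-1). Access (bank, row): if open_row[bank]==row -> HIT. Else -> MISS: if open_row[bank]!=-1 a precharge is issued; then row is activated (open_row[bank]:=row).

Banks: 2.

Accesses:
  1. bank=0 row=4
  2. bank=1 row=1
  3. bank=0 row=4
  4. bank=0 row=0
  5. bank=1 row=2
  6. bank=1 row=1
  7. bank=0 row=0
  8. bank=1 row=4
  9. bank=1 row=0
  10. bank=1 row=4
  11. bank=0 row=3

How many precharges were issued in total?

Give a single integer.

Acc 1: bank0 row4 -> MISS (open row4); precharges=0
Acc 2: bank1 row1 -> MISS (open row1); precharges=0
Acc 3: bank0 row4 -> HIT
Acc 4: bank0 row0 -> MISS (open row0); precharges=1
Acc 5: bank1 row2 -> MISS (open row2); precharges=2
Acc 6: bank1 row1 -> MISS (open row1); precharges=3
Acc 7: bank0 row0 -> HIT
Acc 8: bank1 row4 -> MISS (open row4); precharges=4
Acc 9: bank1 row0 -> MISS (open row0); precharges=5
Acc 10: bank1 row4 -> MISS (open row4); precharges=6
Acc 11: bank0 row3 -> MISS (open row3); precharges=7

Answer: 7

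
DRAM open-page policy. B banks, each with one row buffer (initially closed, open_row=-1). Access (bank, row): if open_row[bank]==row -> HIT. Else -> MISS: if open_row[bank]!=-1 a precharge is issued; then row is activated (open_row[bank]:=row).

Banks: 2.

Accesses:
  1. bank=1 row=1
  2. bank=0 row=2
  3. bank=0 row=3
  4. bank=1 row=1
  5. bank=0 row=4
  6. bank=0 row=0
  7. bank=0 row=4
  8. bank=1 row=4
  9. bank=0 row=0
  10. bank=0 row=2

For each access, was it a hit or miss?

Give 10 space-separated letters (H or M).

Answer: M M M H M M M M M M

Derivation:
Acc 1: bank1 row1 -> MISS (open row1); precharges=0
Acc 2: bank0 row2 -> MISS (open row2); precharges=0
Acc 3: bank0 row3 -> MISS (open row3); precharges=1
Acc 4: bank1 row1 -> HIT
Acc 5: bank0 row4 -> MISS (open row4); precharges=2
Acc 6: bank0 row0 -> MISS (open row0); precharges=3
Acc 7: bank0 row4 -> MISS (open row4); precharges=4
Acc 8: bank1 row4 -> MISS (open row4); precharges=5
Acc 9: bank0 row0 -> MISS (open row0); precharges=6
Acc 10: bank0 row2 -> MISS (open row2); precharges=7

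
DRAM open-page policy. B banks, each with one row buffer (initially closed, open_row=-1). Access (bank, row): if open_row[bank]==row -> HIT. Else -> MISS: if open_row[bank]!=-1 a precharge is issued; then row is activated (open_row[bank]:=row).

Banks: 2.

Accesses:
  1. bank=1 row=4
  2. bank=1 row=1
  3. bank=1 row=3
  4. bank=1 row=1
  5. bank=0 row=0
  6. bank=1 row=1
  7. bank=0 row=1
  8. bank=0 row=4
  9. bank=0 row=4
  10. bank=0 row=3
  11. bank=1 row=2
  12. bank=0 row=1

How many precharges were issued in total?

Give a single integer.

Acc 1: bank1 row4 -> MISS (open row4); precharges=0
Acc 2: bank1 row1 -> MISS (open row1); precharges=1
Acc 3: bank1 row3 -> MISS (open row3); precharges=2
Acc 4: bank1 row1 -> MISS (open row1); precharges=3
Acc 5: bank0 row0 -> MISS (open row0); precharges=3
Acc 6: bank1 row1 -> HIT
Acc 7: bank0 row1 -> MISS (open row1); precharges=4
Acc 8: bank0 row4 -> MISS (open row4); precharges=5
Acc 9: bank0 row4 -> HIT
Acc 10: bank0 row3 -> MISS (open row3); precharges=6
Acc 11: bank1 row2 -> MISS (open row2); precharges=7
Acc 12: bank0 row1 -> MISS (open row1); precharges=8

Answer: 8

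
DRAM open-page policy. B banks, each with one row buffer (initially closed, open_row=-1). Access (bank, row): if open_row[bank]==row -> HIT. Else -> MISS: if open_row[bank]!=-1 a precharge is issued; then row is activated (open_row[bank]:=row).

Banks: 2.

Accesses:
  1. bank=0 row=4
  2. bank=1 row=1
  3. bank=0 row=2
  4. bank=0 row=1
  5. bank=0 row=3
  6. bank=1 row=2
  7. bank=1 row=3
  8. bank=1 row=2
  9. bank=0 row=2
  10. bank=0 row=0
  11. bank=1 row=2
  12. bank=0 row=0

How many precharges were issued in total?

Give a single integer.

Answer: 8

Derivation:
Acc 1: bank0 row4 -> MISS (open row4); precharges=0
Acc 2: bank1 row1 -> MISS (open row1); precharges=0
Acc 3: bank0 row2 -> MISS (open row2); precharges=1
Acc 4: bank0 row1 -> MISS (open row1); precharges=2
Acc 5: bank0 row3 -> MISS (open row3); precharges=3
Acc 6: bank1 row2 -> MISS (open row2); precharges=4
Acc 7: bank1 row3 -> MISS (open row3); precharges=5
Acc 8: bank1 row2 -> MISS (open row2); precharges=6
Acc 9: bank0 row2 -> MISS (open row2); precharges=7
Acc 10: bank0 row0 -> MISS (open row0); precharges=8
Acc 11: bank1 row2 -> HIT
Acc 12: bank0 row0 -> HIT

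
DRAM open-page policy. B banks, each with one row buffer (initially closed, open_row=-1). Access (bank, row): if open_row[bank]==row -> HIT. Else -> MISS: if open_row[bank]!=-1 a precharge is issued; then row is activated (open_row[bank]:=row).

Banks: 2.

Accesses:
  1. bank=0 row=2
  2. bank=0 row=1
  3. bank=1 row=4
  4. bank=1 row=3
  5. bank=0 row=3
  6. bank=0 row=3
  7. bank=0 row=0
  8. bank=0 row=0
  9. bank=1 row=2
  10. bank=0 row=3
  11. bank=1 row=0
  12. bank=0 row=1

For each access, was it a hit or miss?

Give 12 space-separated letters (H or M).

Acc 1: bank0 row2 -> MISS (open row2); precharges=0
Acc 2: bank0 row1 -> MISS (open row1); precharges=1
Acc 3: bank1 row4 -> MISS (open row4); precharges=1
Acc 4: bank1 row3 -> MISS (open row3); precharges=2
Acc 5: bank0 row3 -> MISS (open row3); precharges=3
Acc 6: bank0 row3 -> HIT
Acc 7: bank0 row0 -> MISS (open row0); precharges=4
Acc 8: bank0 row0 -> HIT
Acc 9: bank1 row2 -> MISS (open row2); precharges=5
Acc 10: bank0 row3 -> MISS (open row3); precharges=6
Acc 11: bank1 row0 -> MISS (open row0); precharges=7
Acc 12: bank0 row1 -> MISS (open row1); precharges=8

Answer: M M M M M H M H M M M M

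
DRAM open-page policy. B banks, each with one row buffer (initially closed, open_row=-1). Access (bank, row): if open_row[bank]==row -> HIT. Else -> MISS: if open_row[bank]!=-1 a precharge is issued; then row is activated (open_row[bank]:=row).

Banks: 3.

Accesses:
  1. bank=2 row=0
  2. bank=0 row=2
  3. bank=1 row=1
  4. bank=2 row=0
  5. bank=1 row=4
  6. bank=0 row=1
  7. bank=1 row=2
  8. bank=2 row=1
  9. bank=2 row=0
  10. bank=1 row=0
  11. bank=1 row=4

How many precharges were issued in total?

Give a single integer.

Answer: 7

Derivation:
Acc 1: bank2 row0 -> MISS (open row0); precharges=0
Acc 2: bank0 row2 -> MISS (open row2); precharges=0
Acc 3: bank1 row1 -> MISS (open row1); precharges=0
Acc 4: bank2 row0 -> HIT
Acc 5: bank1 row4 -> MISS (open row4); precharges=1
Acc 6: bank0 row1 -> MISS (open row1); precharges=2
Acc 7: bank1 row2 -> MISS (open row2); precharges=3
Acc 8: bank2 row1 -> MISS (open row1); precharges=4
Acc 9: bank2 row0 -> MISS (open row0); precharges=5
Acc 10: bank1 row0 -> MISS (open row0); precharges=6
Acc 11: bank1 row4 -> MISS (open row4); precharges=7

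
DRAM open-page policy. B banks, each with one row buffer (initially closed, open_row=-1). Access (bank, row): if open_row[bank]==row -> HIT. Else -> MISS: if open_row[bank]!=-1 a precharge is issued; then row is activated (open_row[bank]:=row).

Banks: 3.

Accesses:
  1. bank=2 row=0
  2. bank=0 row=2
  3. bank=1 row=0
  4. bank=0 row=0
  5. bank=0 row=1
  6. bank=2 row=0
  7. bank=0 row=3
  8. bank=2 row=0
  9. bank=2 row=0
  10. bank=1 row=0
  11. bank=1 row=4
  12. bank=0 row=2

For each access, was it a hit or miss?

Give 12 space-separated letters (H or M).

Acc 1: bank2 row0 -> MISS (open row0); precharges=0
Acc 2: bank0 row2 -> MISS (open row2); precharges=0
Acc 3: bank1 row0 -> MISS (open row0); precharges=0
Acc 4: bank0 row0 -> MISS (open row0); precharges=1
Acc 5: bank0 row1 -> MISS (open row1); precharges=2
Acc 6: bank2 row0 -> HIT
Acc 7: bank0 row3 -> MISS (open row3); precharges=3
Acc 8: bank2 row0 -> HIT
Acc 9: bank2 row0 -> HIT
Acc 10: bank1 row0 -> HIT
Acc 11: bank1 row4 -> MISS (open row4); precharges=4
Acc 12: bank0 row2 -> MISS (open row2); precharges=5

Answer: M M M M M H M H H H M M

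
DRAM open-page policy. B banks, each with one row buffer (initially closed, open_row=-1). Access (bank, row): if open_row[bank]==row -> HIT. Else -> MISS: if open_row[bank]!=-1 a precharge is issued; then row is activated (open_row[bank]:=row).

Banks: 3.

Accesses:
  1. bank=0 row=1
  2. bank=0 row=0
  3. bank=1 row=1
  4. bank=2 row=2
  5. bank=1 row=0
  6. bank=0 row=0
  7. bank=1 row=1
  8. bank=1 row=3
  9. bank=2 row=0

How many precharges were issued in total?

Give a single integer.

Acc 1: bank0 row1 -> MISS (open row1); precharges=0
Acc 2: bank0 row0 -> MISS (open row0); precharges=1
Acc 3: bank1 row1 -> MISS (open row1); precharges=1
Acc 4: bank2 row2 -> MISS (open row2); precharges=1
Acc 5: bank1 row0 -> MISS (open row0); precharges=2
Acc 6: bank0 row0 -> HIT
Acc 7: bank1 row1 -> MISS (open row1); precharges=3
Acc 8: bank1 row3 -> MISS (open row3); precharges=4
Acc 9: bank2 row0 -> MISS (open row0); precharges=5

Answer: 5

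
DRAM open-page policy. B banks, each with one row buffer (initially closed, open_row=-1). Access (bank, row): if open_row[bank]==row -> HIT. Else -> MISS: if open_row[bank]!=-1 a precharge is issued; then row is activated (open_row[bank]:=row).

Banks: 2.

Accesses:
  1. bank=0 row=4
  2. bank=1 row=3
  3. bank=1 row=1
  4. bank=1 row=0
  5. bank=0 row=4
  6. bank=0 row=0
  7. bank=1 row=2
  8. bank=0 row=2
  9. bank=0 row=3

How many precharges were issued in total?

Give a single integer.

Answer: 6

Derivation:
Acc 1: bank0 row4 -> MISS (open row4); precharges=0
Acc 2: bank1 row3 -> MISS (open row3); precharges=0
Acc 3: bank1 row1 -> MISS (open row1); precharges=1
Acc 4: bank1 row0 -> MISS (open row0); precharges=2
Acc 5: bank0 row4 -> HIT
Acc 6: bank0 row0 -> MISS (open row0); precharges=3
Acc 7: bank1 row2 -> MISS (open row2); precharges=4
Acc 8: bank0 row2 -> MISS (open row2); precharges=5
Acc 9: bank0 row3 -> MISS (open row3); precharges=6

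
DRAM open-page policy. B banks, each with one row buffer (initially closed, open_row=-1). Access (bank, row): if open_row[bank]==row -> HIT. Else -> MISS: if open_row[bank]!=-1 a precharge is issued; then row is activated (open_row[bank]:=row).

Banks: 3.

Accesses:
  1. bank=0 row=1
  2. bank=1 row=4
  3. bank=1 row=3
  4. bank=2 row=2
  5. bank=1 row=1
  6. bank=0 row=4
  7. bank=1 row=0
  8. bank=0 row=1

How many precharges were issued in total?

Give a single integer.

Answer: 5

Derivation:
Acc 1: bank0 row1 -> MISS (open row1); precharges=0
Acc 2: bank1 row4 -> MISS (open row4); precharges=0
Acc 3: bank1 row3 -> MISS (open row3); precharges=1
Acc 4: bank2 row2 -> MISS (open row2); precharges=1
Acc 5: bank1 row1 -> MISS (open row1); precharges=2
Acc 6: bank0 row4 -> MISS (open row4); precharges=3
Acc 7: bank1 row0 -> MISS (open row0); precharges=4
Acc 8: bank0 row1 -> MISS (open row1); precharges=5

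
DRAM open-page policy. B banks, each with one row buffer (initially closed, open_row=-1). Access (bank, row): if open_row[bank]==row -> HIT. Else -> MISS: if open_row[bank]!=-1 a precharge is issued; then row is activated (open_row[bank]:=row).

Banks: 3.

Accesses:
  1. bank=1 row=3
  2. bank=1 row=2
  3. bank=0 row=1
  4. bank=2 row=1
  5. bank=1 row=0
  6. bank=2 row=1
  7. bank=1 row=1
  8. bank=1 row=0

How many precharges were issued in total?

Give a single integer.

Acc 1: bank1 row3 -> MISS (open row3); precharges=0
Acc 2: bank1 row2 -> MISS (open row2); precharges=1
Acc 3: bank0 row1 -> MISS (open row1); precharges=1
Acc 4: bank2 row1 -> MISS (open row1); precharges=1
Acc 5: bank1 row0 -> MISS (open row0); precharges=2
Acc 6: bank2 row1 -> HIT
Acc 7: bank1 row1 -> MISS (open row1); precharges=3
Acc 8: bank1 row0 -> MISS (open row0); precharges=4

Answer: 4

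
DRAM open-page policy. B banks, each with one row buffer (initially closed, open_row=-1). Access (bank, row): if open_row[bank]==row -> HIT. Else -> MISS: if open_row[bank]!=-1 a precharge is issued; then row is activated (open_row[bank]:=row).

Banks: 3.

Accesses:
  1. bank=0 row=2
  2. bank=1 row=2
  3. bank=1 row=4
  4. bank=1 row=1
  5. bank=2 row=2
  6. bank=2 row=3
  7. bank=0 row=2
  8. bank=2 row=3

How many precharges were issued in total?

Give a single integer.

Acc 1: bank0 row2 -> MISS (open row2); precharges=0
Acc 2: bank1 row2 -> MISS (open row2); precharges=0
Acc 3: bank1 row4 -> MISS (open row4); precharges=1
Acc 4: bank1 row1 -> MISS (open row1); precharges=2
Acc 5: bank2 row2 -> MISS (open row2); precharges=2
Acc 6: bank2 row3 -> MISS (open row3); precharges=3
Acc 7: bank0 row2 -> HIT
Acc 8: bank2 row3 -> HIT

Answer: 3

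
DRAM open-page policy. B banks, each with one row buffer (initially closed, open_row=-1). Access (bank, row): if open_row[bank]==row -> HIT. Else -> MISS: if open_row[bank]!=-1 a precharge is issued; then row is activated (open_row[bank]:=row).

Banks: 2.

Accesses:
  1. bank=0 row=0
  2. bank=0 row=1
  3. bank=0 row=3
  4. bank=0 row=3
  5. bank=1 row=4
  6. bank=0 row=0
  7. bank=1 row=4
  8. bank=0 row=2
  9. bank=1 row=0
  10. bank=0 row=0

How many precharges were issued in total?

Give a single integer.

Acc 1: bank0 row0 -> MISS (open row0); precharges=0
Acc 2: bank0 row1 -> MISS (open row1); precharges=1
Acc 3: bank0 row3 -> MISS (open row3); precharges=2
Acc 4: bank0 row3 -> HIT
Acc 5: bank1 row4 -> MISS (open row4); precharges=2
Acc 6: bank0 row0 -> MISS (open row0); precharges=3
Acc 7: bank1 row4 -> HIT
Acc 8: bank0 row2 -> MISS (open row2); precharges=4
Acc 9: bank1 row0 -> MISS (open row0); precharges=5
Acc 10: bank0 row0 -> MISS (open row0); precharges=6

Answer: 6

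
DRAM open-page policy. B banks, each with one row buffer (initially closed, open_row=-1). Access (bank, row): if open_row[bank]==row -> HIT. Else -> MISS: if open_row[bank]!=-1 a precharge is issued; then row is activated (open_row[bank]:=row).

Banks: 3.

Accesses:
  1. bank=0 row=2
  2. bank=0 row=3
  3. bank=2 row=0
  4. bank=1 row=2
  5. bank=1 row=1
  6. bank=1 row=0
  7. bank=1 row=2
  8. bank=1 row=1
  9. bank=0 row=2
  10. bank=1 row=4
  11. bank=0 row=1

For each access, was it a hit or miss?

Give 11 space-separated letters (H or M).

Acc 1: bank0 row2 -> MISS (open row2); precharges=0
Acc 2: bank0 row3 -> MISS (open row3); precharges=1
Acc 3: bank2 row0 -> MISS (open row0); precharges=1
Acc 4: bank1 row2 -> MISS (open row2); precharges=1
Acc 5: bank1 row1 -> MISS (open row1); precharges=2
Acc 6: bank1 row0 -> MISS (open row0); precharges=3
Acc 7: bank1 row2 -> MISS (open row2); precharges=4
Acc 8: bank1 row1 -> MISS (open row1); precharges=5
Acc 9: bank0 row2 -> MISS (open row2); precharges=6
Acc 10: bank1 row4 -> MISS (open row4); precharges=7
Acc 11: bank0 row1 -> MISS (open row1); precharges=8

Answer: M M M M M M M M M M M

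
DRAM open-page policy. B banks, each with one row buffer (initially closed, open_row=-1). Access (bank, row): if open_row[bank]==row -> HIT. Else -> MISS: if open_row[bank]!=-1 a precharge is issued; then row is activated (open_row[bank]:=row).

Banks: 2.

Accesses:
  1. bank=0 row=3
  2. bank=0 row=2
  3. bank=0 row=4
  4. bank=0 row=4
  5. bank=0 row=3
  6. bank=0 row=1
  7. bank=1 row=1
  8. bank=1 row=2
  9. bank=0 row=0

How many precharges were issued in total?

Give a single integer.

Answer: 6

Derivation:
Acc 1: bank0 row3 -> MISS (open row3); precharges=0
Acc 2: bank0 row2 -> MISS (open row2); precharges=1
Acc 3: bank0 row4 -> MISS (open row4); precharges=2
Acc 4: bank0 row4 -> HIT
Acc 5: bank0 row3 -> MISS (open row3); precharges=3
Acc 6: bank0 row1 -> MISS (open row1); precharges=4
Acc 7: bank1 row1 -> MISS (open row1); precharges=4
Acc 8: bank1 row2 -> MISS (open row2); precharges=5
Acc 9: bank0 row0 -> MISS (open row0); precharges=6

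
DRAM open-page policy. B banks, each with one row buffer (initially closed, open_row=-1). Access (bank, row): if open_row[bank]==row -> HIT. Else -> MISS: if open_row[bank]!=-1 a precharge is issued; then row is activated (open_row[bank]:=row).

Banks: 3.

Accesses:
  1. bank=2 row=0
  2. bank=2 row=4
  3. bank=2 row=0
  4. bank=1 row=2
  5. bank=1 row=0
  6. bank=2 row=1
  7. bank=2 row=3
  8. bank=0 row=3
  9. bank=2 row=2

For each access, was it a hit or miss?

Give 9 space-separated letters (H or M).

Answer: M M M M M M M M M

Derivation:
Acc 1: bank2 row0 -> MISS (open row0); precharges=0
Acc 2: bank2 row4 -> MISS (open row4); precharges=1
Acc 3: bank2 row0 -> MISS (open row0); precharges=2
Acc 4: bank1 row2 -> MISS (open row2); precharges=2
Acc 5: bank1 row0 -> MISS (open row0); precharges=3
Acc 6: bank2 row1 -> MISS (open row1); precharges=4
Acc 7: bank2 row3 -> MISS (open row3); precharges=5
Acc 8: bank0 row3 -> MISS (open row3); precharges=5
Acc 9: bank2 row2 -> MISS (open row2); precharges=6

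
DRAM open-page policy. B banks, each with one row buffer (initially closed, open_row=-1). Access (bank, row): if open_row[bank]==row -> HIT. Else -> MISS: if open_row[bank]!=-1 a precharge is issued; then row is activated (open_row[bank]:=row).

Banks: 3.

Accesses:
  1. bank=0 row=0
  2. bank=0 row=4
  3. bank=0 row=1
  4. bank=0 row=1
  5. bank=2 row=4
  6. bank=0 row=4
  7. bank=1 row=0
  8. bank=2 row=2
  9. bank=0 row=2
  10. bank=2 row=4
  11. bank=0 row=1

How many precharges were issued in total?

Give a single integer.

Answer: 7

Derivation:
Acc 1: bank0 row0 -> MISS (open row0); precharges=0
Acc 2: bank0 row4 -> MISS (open row4); precharges=1
Acc 3: bank0 row1 -> MISS (open row1); precharges=2
Acc 4: bank0 row1 -> HIT
Acc 5: bank2 row4 -> MISS (open row4); precharges=2
Acc 6: bank0 row4 -> MISS (open row4); precharges=3
Acc 7: bank1 row0 -> MISS (open row0); precharges=3
Acc 8: bank2 row2 -> MISS (open row2); precharges=4
Acc 9: bank0 row2 -> MISS (open row2); precharges=5
Acc 10: bank2 row4 -> MISS (open row4); precharges=6
Acc 11: bank0 row1 -> MISS (open row1); precharges=7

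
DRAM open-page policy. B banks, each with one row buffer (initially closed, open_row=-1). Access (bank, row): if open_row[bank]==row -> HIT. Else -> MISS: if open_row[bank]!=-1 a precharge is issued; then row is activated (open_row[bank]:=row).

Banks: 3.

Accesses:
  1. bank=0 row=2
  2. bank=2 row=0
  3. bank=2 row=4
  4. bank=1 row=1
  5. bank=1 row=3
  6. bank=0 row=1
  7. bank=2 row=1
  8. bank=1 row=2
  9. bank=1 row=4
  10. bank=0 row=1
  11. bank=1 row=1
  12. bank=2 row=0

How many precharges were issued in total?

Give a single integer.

Answer: 8

Derivation:
Acc 1: bank0 row2 -> MISS (open row2); precharges=0
Acc 2: bank2 row0 -> MISS (open row0); precharges=0
Acc 3: bank2 row4 -> MISS (open row4); precharges=1
Acc 4: bank1 row1 -> MISS (open row1); precharges=1
Acc 5: bank1 row3 -> MISS (open row3); precharges=2
Acc 6: bank0 row1 -> MISS (open row1); precharges=3
Acc 7: bank2 row1 -> MISS (open row1); precharges=4
Acc 8: bank1 row2 -> MISS (open row2); precharges=5
Acc 9: bank1 row4 -> MISS (open row4); precharges=6
Acc 10: bank0 row1 -> HIT
Acc 11: bank1 row1 -> MISS (open row1); precharges=7
Acc 12: bank2 row0 -> MISS (open row0); precharges=8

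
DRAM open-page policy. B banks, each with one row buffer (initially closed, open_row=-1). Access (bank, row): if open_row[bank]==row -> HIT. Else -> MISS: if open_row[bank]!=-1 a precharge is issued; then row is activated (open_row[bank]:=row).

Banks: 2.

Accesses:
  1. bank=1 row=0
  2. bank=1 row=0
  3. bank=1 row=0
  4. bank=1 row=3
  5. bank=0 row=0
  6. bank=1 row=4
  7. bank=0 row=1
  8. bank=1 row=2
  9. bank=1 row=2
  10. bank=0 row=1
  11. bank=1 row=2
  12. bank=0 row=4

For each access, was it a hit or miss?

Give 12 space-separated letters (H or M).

Answer: M H H M M M M M H H H M

Derivation:
Acc 1: bank1 row0 -> MISS (open row0); precharges=0
Acc 2: bank1 row0 -> HIT
Acc 3: bank1 row0 -> HIT
Acc 4: bank1 row3 -> MISS (open row3); precharges=1
Acc 5: bank0 row0 -> MISS (open row0); precharges=1
Acc 6: bank1 row4 -> MISS (open row4); precharges=2
Acc 7: bank0 row1 -> MISS (open row1); precharges=3
Acc 8: bank1 row2 -> MISS (open row2); precharges=4
Acc 9: bank1 row2 -> HIT
Acc 10: bank0 row1 -> HIT
Acc 11: bank1 row2 -> HIT
Acc 12: bank0 row4 -> MISS (open row4); precharges=5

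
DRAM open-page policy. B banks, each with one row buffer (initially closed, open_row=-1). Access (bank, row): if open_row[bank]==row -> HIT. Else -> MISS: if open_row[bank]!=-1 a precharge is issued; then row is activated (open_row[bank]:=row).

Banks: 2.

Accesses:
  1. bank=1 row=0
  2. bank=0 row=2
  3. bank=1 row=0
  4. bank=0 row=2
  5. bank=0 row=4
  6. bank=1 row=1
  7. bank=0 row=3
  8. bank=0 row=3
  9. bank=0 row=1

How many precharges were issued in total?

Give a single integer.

Acc 1: bank1 row0 -> MISS (open row0); precharges=0
Acc 2: bank0 row2 -> MISS (open row2); precharges=0
Acc 3: bank1 row0 -> HIT
Acc 4: bank0 row2 -> HIT
Acc 5: bank0 row4 -> MISS (open row4); precharges=1
Acc 6: bank1 row1 -> MISS (open row1); precharges=2
Acc 7: bank0 row3 -> MISS (open row3); precharges=3
Acc 8: bank0 row3 -> HIT
Acc 9: bank0 row1 -> MISS (open row1); precharges=4

Answer: 4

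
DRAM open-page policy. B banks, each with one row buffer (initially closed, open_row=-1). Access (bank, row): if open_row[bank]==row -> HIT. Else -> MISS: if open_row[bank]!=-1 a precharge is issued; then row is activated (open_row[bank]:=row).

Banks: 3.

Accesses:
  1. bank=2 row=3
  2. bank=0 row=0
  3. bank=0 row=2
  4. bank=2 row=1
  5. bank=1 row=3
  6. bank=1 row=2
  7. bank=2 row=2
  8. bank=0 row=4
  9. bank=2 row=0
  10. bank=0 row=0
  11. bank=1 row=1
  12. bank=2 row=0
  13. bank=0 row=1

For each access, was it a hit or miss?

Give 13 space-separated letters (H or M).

Acc 1: bank2 row3 -> MISS (open row3); precharges=0
Acc 2: bank0 row0 -> MISS (open row0); precharges=0
Acc 3: bank0 row2 -> MISS (open row2); precharges=1
Acc 4: bank2 row1 -> MISS (open row1); precharges=2
Acc 5: bank1 row3 -> MISS (open row3); precharges=2
Acc 6: bank1 row2 -> MISS (open row2); precharges=3
Acc 7: bank2 row2 -> MISS (open row2); precharges=4
Acc 8: bank0 row4 -> MISS (open row4); precharges=5
Acc 9: bank2 row0 -> MISS (open row0); precharges=6
Acc 10: bank0 row0 -> MISS (open row0); precharges=7
Acc 11: bank1 row1 -> MISS (open row1); precharges=8
Acc 12: bank2 row0 -> HIT
Acc 13: bank0 row1 -> MISS (open row1); precharges=9

Answer: M M M M M M M M M M M H M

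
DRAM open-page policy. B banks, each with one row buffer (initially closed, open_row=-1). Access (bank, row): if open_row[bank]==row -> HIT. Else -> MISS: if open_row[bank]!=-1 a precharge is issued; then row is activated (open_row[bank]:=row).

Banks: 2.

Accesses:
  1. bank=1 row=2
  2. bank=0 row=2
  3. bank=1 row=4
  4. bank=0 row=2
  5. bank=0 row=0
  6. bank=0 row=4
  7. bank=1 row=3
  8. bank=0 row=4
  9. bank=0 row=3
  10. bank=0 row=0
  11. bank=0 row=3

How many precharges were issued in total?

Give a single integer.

Answer: 7

Derivation:
Acc 1: bank1 row2 -> MISS (open row2); precharges=0
Acc 2: bank0 row2 -> MISS (open row2); precharges=0
Acc 3: bank1 row4 -> MISS (open row4); precharges=1
Acc 4: bank0 row2 -> HIT
Acc 5: bank0 row0 -> MISS (open row0); precharges=2
Acc 6: bank0 row4 -> MISS (open row4); precharges=3
Acc 7: bank1 row3 -> MISS (open row3); precharges=4
Acc 8: bank0 row4 -> HIT
Acc 9: bank0 row3 -> MISS (open row3); precharges=5
Acc 10: bank0 row0 -> MISS (open row0); precharges=6
Acc 11: bank0 row3 -> MISS (open row3); precharges=7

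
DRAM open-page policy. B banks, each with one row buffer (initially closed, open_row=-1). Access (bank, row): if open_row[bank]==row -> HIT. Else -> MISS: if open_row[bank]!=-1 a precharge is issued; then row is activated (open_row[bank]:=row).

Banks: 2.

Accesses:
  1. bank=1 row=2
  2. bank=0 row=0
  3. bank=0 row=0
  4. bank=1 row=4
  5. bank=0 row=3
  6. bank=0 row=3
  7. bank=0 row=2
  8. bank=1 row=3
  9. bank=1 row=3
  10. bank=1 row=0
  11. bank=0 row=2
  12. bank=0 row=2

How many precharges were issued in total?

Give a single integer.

Answer: 5

Derivation:
Acc 1: bank1 row2 -> MISS (open row2); precharges=0
Acc 2: bank0 row0 -> MISS (open row0); precharges=0
Acc 3: bank0 row0 -> HIT
Acc 4: bank1 row4 -> MISS (open row4); precharges=1
Acc 5: bank0 row3 -> MISS (open row3); precharges=2
Acc 6: bank0 row3 -> HIT
Acc 7: bank0 row2 -> MISS (open row2); precharges=3
Acc 8: bank1 row3 -> MISS (open row3); precharges=4
Acc 9: bank1 row3 -> HIT
Acc 10: bank1 row0 -> MISS (open row0); precharges=5
Acc 11: bank0 row2 -> HIT
Acc 12: bank0 row2 -> HIT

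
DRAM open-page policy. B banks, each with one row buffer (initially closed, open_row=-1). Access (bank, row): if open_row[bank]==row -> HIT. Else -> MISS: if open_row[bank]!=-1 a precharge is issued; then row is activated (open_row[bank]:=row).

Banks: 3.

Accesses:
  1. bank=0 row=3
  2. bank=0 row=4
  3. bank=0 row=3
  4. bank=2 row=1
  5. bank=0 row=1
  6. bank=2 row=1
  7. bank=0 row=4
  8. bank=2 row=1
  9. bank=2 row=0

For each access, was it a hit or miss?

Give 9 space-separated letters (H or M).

Answer: M M M M M H M H M

Derivation:
Acc 1: bank0 row3 -> MISS (open row3); precharges=0
Acc 2: bank0 row4 -> MISS (open row4); precharges=1
Acc 3: bank0 row3 -> MISS (open row3); precharges=2
Acc 4: bank2 row1 -> MISS (open row1); precharges=2
Acc 5: bank0 row1 -> MISS (open row1); precharges=3
Acc 6: bank2 row1 -> HIT
Acc 7: bank0 row4 -> MISS (open row4); precharges=4
Acc 8: bank2 row1 -> HIT
Acc 9: bank2 row0 -> MISS (open row0); precharges=5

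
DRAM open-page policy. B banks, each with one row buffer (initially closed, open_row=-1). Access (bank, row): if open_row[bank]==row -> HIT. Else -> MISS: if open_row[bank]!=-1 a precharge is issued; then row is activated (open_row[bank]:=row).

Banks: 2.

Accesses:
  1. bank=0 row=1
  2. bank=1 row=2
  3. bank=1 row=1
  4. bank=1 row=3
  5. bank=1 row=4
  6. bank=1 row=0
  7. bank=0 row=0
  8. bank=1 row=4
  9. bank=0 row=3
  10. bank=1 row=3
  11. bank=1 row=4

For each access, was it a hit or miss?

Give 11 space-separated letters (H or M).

Acc 1: bank0 row1 -> MISS (open row1); precharges=0
Acc 2: bank1 row2 -> MISS (open row2); precharges=0
Acc 3: bank1 row1 -> MISS (open row1); precharges=1
Acc 4: bank1 row3 -> MISS (open row3); precharges=2
Acc 5: bank1 row4 -> MISS (open row4); precharges=3
Acc 6: bank1 row0 -> MISS (open row0); precharges=4
Acc 7: bank0 row0 -> MISS (open row0); precharges=5
Acc 8: bank1 row4 -> MISS (open row4); precharges=6
Acc 9: bank0 row3 -> MISS (open row3); precharges=7
Acc 10: bank1 row3 -> MISS (open row3); precharges=8
Acc 11: bank1 row4 -> MISS (open row4); precharges=9

Answer: M M M M M M M M M M M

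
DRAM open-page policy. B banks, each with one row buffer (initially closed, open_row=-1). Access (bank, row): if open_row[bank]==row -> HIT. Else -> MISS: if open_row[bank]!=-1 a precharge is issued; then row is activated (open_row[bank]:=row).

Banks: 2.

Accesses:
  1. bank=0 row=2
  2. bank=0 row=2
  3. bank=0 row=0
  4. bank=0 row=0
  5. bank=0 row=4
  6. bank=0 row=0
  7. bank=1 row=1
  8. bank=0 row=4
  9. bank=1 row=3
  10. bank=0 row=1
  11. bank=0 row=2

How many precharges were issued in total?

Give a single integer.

Acc 1: bank0 row2 -> MISS (open row2); precharges=0
Acc 2: bank0 row2 -> HIT
Acc 3: bank0 row0 -> MISS (open row0); precharges=1
Acc 4: bank0 row0 -> HIT
Acc 5: bank0 row4 -> MISS (open row4); precharges=2
Acc 6: bank0 row0 -> MISS (open row0); precharges=3
Acc 7: bank1 row1 -> MISS (open row1); precharges=3
Acc 8: bank0 row4 -> MISS (open row4); precharges=4
Acc 9: bank1 row3 -> MISS (open row3); precharges=5
Acc 10: bank0 row1 -> MISS (open row1); precharges=6
Acc 11: bank0 row2 -> MISS (open row2); precharges=7

Answer: 7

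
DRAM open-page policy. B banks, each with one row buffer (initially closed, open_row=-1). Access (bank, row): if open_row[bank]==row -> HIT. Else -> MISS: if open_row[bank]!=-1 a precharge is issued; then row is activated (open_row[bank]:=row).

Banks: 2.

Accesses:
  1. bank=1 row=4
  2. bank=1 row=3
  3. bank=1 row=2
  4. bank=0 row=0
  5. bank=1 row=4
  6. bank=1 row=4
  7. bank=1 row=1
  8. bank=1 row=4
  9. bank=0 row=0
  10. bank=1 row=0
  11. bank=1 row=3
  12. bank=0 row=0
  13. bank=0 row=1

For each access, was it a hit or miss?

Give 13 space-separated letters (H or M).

Acc 1: bank1 row4 -> MISS (open row4); precharges=0
Acc 2: bank1 row3 -> MISS (open row3); precharges=1
Acc 3: bank1 row2 -> MISS (open row2); precharges=2
Acc 4: bank0 row0 -> MISS (open row0); precharges=2
Acc 5: bank1 row4 -> MISS (open row4); precharges=3
Acc 6: bank1 row4 -> HIT
Acc 7: bank1 row1 -> MISS (open row1); precharges=4
Acc 8: bank1 row4 -> MISS (open row4); precharges=5
Acc 9: bank0 row0 -> HIT
Acc 10: bank1 row0 -> MISS (open row0); precharges=6
Acc 11: bank1 row3 -> MISS (open row3); precharges=7
Acc 12: bank0 row0 -> HIT
Acc 13: bank0 row1 -> MISS (open row1); precharges=8

Answer: M M M M M H M M H M M H M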